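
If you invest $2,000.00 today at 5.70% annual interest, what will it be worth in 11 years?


Future value formula: FV = PV × (1 + r)^t
FV = $2,000.00 × (1 + 0.057)^11
FV = $2,000.00 × 1.840030
FV = $3,680.06

FV = PV × (1 + r)^t = $3,680.06


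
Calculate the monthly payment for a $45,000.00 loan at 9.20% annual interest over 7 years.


Loan payment formula: PMT = PV × r / (1 − (1 + r)^(−n))
Monthly rate r = 0.092/12 ≈ 0.00766667, n = 84 months
Denominator: 1 − (1 + 0.092/12)^(−84) = 0.473521
PMT = $45,000.00 × (0.092/12) / 0.473521
PMT = $728.58 per month

PMT = PV × r / (1-(1+r)^(-n)) = $728.58/month


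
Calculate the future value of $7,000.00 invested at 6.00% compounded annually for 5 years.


Compound interest formula: A = P(1 + r/n)^(nt)
A = $7,000.00 × (1 + 0.06/1)^(1 × 5)
Growth factor: (1 + 0.06/1)^5 = 1.338226
A = $7,000.00 × 1.338226
A = $9,367.58

A = P(1 + r/n)^(nt) = $9,367.58


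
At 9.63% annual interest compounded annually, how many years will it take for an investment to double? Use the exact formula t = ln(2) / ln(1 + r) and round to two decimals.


Doubling condition: (1 + r)^t = 2
Take ln of both sides: t × ln(1 + r) = ln(2)
t = ln(2) / ln(1 + r)
t = 0.693147 / 0.091941
t = 7.54

t = ln(2) / ln(1 + r) = 7.54 years


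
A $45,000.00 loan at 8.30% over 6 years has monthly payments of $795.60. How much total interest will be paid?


Total paid over the life of the loan = PMT × n.
Total paid = $795.60 × 72 = $57,283.20
Total interest = total paid − principal = $57,283.20 − $45,000.00 = $12,283.20

Total interest = (PMT × n) - PV = $12,283.20


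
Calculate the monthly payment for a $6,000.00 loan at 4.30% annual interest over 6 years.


Loan payment formula: PMT = PV × r / (1 − (1 + r)^(−n))
Monthly rate r = 0.043/12 ≈ 0.00358333, n = 72 months
Denominator: 1 − (1 + 0.043/12)^(−72) = 0.227048
PMT = $6,000.00 × (0.043/12) / 0.227048
PMT = $94.69 per month

PMT = PV × r / (1-(1+r)^(-n)) = $94.69/month


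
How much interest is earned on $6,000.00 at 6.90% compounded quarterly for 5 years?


Compound interest earned = final amount − principal.
A = P(1 + r/n)^(nt) = $6,000.00 × (1 + 0.069/4)^(4 × 5) = $8,447.05
Interest = A − P = $8,447.05 − $6,000.00 = $2,447.05

Interest = A - P = $2,447.05


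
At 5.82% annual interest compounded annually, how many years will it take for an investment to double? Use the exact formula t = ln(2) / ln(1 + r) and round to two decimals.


Doubling condition: (1 + r)^t = 2
Take ln of both sides: t × ln(1 + r) = ln(2)
t = ln(2) / ln(1 + r)
t = 0.693147 / 0.056569
t = 12.25

t = ln(2) / ln(1 + r) = 12.25 years


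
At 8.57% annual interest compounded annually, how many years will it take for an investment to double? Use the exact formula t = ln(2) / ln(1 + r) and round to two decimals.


Doubling condition: (1 + r)^t = 2
Take ln of both sides: t × ln(1 + r) = ln(2)
t = ln(2) / ln(1 + r)
t = 0.693147 / 0.082225
t = 8.43

t = ln(2) / ln(1 + r) = 8.43 years


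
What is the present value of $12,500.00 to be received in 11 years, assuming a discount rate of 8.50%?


Present value formula: PV = FV / (1 + r)^t
PV = $12,500.00 / (1 + 0.085)^11
PV = $12,500.00 / 2.453167
PV = $5,095.45

PV = FV / (1 + r)^t = $5,095.45


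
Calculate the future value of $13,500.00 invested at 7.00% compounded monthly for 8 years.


Compound interest formula: A = P(1 + r/n)^(nt)
A = $13,500.00 × (1 + 0.07/12)^(12 × 8)
Growth factor: (1 + 0.07/12)^96 = 1.7478265
A = $13,500.00 × 1.7478265
A = $23,595.66

A = P(1 + r/n)^(nt) = $23,595.66


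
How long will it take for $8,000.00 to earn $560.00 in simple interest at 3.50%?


Rearrange the simple interest formula for t:
I = P × r × t  ⇒  t = I / (P × r)
t = $560.00 / ($8,000.00 × 0.035)
t = 2

t = I/(P×r) = 2 years


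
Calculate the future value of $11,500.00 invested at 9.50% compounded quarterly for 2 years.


Compound interest formula: A = P(1 + r/n)^(nt)
A = $11,500.00 × (1 + 0.095/4)^(4 × 2)
Growth factor: (1 + 0.095/4)^8 = 1.206567
A = $11,500.00 × 1.206567
A = $13,875.52

A = P(1 + r/n)^(nt) = $13,875.52


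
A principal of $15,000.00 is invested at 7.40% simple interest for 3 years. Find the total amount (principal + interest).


Total amount formula: A = P(1 + rt) = P + P·r·t
Interest: I = P × r × t = $15,000.00 × 0.074 × 3 = $3,330.00
A = P + I = $15,000.00 + $3,330.00 = $18,330.00

A = P + I = P(1 + rt) = $18,330.00


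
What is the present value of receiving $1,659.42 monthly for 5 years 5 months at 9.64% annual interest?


Present value of an ordinary annuity: PV = PMT × (1 − (1 + r)^(−n)) / r
Monthly rate r = 0.0964/12 ≈ 0.00803333, n = 65
PV = $1,659.42 × (1 − (1 + 0.0964/12)^(−65)) / (0.0964/12)
PV = $1,659.42 × 50.480575
PV = $83,768.48

PV = PMT × (1-(1+r)^(-n))/r = $83,768.48


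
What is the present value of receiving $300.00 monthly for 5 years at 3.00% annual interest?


Present value of an ordinary annuity: PV = PMT × (1 − (1 + r)^(−n)) / r
Monthly rate r = 0.03/12 = 0.0025, n = 60
PV = $300.00 × (1 − (1 + 0.03/12)^(−60)) / (0.03/12)
PV = $300.00 × 55.652358
PV = $16,695.71

PV = PMT × (1-(1+r)^(-n))/r = $16,695.71


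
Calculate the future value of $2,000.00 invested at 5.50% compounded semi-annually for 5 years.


Compound interest formula: A = P(1 + r/n)^(nt)
A = $2,000.00 × (1 + 0.055/2)^(2 × 5)
Growth factor: (1 + 0.055/2)^10 = 1.311651
A = $2,000.00 × 1.311651
A = $2,623.30

A = P(1 + r/n)^(nt) = $2,623.30


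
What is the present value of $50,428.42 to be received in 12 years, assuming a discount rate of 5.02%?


Present value formula: PV = FV / (1 + r)^t
PV = $50,428.42 / (1 + 0.0502)^12
PV = $50,428.42 / 1.799965
PV = $28,016.33

PV = FV / (1 + r)^t = $28,016.33


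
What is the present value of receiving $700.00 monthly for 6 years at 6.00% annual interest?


Present value of an ordinary annuity: PV = PMT × (1 − (1 + r)^(−n)) / r
Monthly rate r = 0.06/12 = 0.005, n = 72
PV = $700.00 × (1 − (1 + 0.06/12)^(−72)) / (0.06/12)
PV = $700.00 × 60.339514
PV = $42,237.66

PV = PMT × (1-(1+r)^(-n))/r = $42,237.66


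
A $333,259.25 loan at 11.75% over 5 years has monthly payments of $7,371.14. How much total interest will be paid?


Total paid over the life of the loan = PMT × n.
Total paid = $7,371.14 × 60 = $442,268.40
Total interest = total paid − principal = $442,268.40 − $333,259.25 = $109,009.15

Total interest = (PMT × n) - PV = $109,009.15


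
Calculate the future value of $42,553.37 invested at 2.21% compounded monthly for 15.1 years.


Compound interest formula: A = P(1 + r/n)^(nt)
A = $42,553.37 × (1 + 0.0221/12)^(12 × 15.1)
Growth factor: (1 + 0.0221/12)^181.2 = 1.39570978
A = $42,553.37 × 1.39570978
A = $59,392.15

A = P(1 + r/n)^(nt) = $59,392.15


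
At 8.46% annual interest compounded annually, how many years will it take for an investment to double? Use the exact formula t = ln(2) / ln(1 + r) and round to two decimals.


Doubling condition: (1 + r)^t = 2
Take ln of both sides: t × ln(1 + r) = ln(2)
t = ln(2) / ln(1 + r)
t = 0.693147 / 0.081211
t = 8.54

t = ln(2) / ln(1 + r) = 8.54 years


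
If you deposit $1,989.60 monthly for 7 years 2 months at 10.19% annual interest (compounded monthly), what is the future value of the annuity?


Future value of an ordinary annuity: FV = PMT × ((1 + r)^n − 1) / r
Monthly rate r = 0.1019/12 ≈ 0.00849167, n = 86
FV = $1,989.60 × ((1 + 0.1019/12)^86 − 1) / (0.1019/12)
FV = $1,989.60 × 125.920951
FV = $250,532.32

FV = PMT × ((1+r)^n - 1)/r = $250,532.32


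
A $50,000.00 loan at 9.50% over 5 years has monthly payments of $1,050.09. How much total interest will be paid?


Total paid over the life of the loan = PMT × n.
Total paid = $1,050.09 × 60 = $63,005.40
Total interest = total paid − principal = $63,005.40 − $50,000.00 = $13,005.40

Total interest = (PMT × n) - PV = $13,005.40


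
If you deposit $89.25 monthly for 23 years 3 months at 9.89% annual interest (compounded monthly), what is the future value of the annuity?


Future value of an ordinary annuity: FV = PMT × ((1 + r)^n − 1) / r
Monthly rate r = 0.0989/12 ≈ 0.00824167, n = 279
FV = $89.25 × ((1 + 0.0989/12)^279 − 1) / (0.0989/12)
FV = $89.25 × 1076.839170
FV = $96,107.90

FV = PMT × ((1+r)^n - 1)/r = $96,107.90


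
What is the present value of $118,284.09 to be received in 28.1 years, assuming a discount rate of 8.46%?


Present value formula: PV = FV / (1 + r)^t
PV = $118,284.09 / (1 + 0.0846)^28.1
PV = $118,284.09 / 9.796609
PV = $12,073.98

PV = FV / (1 + r)^t = $12,073.98


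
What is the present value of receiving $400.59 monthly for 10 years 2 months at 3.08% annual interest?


Present value of an ordinary annuity: PV = PMT × (1 − (1 + r)^(−n)) / r
Monthly rate r = 0.0308/12 ≈ 0.00256667, n = 122
PV = $400.59 × (1 − (1 + 0.0308/12)^(−122)) / (0.0308/12)
PV = $400.59 × 104.631509
PV = $41,914.34

PV = PMT × (1-(1+r)^(-n))/r = $41,914.34


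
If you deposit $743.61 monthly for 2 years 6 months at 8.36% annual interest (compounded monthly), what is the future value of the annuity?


Future value of an ordinary annuity: FV = PMT × ((1 + r)^n − 1) / r
Monthly rate r = 0.0836/12 ≈ 0.00696667, n = 30
FV = $743.61 × ((1 + 0.0836/12)^30 − 1) / (0.0836/12)
FV = $743.61 × 33.237162
FV = $24,715.49

FV = PMT × ((1+r)^n - 1)/r = $24,715.49


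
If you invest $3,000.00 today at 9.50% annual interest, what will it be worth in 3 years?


Future value formula: FV = PV × (1 + r)^t
FV = $3,000.00 × (1 + 0.095)^3
FV = $3,000.00 × 1.312932
FV = $3,938.80

FV = PV × (1 + r)^t = $3,938.80


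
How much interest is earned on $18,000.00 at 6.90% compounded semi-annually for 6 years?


Compound interest earned = final amount − principal.
A = P(1 + r/n)^(nt) = $18,000.00 × (1 + 0.069/2)^(2 × 6) = $27,041.98
Interest = A − P = $27,041.98 − $18,000.00 = $9,041.98

Interest = A - P = $9,041.98


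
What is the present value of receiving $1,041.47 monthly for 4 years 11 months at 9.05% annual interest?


Present value of an ordinary annuity: PV = PMT × (1 − (1 + r)^(−n)) / r
Monthly rate r = 0.0905/12 ≈ 0.00754167, n = 59
PV = $1,041.47 × (1 − (1 + 0.0905/12)^(−59)) / (0.0905/12)
PV = $1,041.47 × 47.479988
PV = $49,448.98

PV = PMT × (1-(1+r)^(-n))/r = $49,448.98


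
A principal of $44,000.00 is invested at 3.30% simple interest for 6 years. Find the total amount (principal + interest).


Total amount formula: A = P(1 + rt) = P + P·r·t
Interest: I = P × r × t = $44,000.00 × 0.033 × 6 = $8,712.00
A = P + I = $44,000.00 + $8,712.00 = $52,712.00

A = P + I = P(1 + rt) = $52,712.00


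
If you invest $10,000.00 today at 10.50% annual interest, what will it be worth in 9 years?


Future value formula: FV = PV × (1 + r)^t
FV = $10,000.00 × (1 + 0.105)^9
FV = $10,000.00 × 2.456182
FV = $24,561.82

FV = PV × (1 + r)^t = $24,561.82


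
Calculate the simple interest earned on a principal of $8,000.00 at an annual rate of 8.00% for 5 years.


Simple interest formula: I = P × r × t
I = $8,000.00 × 0.08 × 5
I = $3,200.00

I = P × r × t = $3,200.00


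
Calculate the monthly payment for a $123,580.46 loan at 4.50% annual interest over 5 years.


Loan payment formula: PMT = PV × r / (1 − (1 + r)^(−n))
Monthly rate r = 0.045/12 = 0.00375, n = 60 months
Denominator: 1 − (1 + 0.045/12)^(−60) = 0.201148
PMT = $123,580.46 × (0.045/12) / 0.201148
PMT = $2,303.91 per month

PMT = PV × r / (1-(1+r)^(-n)) = $2,303.91/month


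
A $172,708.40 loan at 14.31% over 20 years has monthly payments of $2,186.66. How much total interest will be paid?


Total paid over the life of the loan = PMT × n.
Total paid = $2,186.66 × 240 = $524,798.40
Total interest = total paid − principal = $524,798.40 − $172,708.40 = $352,090.00

Total interest = (PMT × n) - PV = $352,090.00


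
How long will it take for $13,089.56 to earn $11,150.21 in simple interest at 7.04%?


Rearrange the simple interest formula for t:
I = P × r × t  ⇒  t = I / (P × r)
t = $11,150.21 / ($13,089.56 × 0.0704)
t = 12.1

t = I/(P×r) = 12.1 years


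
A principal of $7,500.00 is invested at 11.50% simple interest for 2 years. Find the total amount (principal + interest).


Total amount formula: A = P(1 + rt) = P + P·r·t
Interest: I = P × r × t = $7,500.00 × 0.115 × 2 = $1,725.00
A = P + I = $7,500.00 + $1,725.00 = $9,225.00

A = P + I = P(1 + rt) = $9,225.00


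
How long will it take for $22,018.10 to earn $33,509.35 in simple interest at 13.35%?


Rearrange the simple interest formula for t:
I = P × r × t  ⇒  t = I / (P × r)
t = $33,509.35 / ($22,018.10 × 0.1335)
t = 11.4

t = I/(P×r) = 11.4 years


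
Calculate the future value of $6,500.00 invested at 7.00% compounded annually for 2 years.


Compound interest formula: A = P(1 + r/n)^(nt)
A = $6,500.00 × (1 + 0.07/1)^(1 × 2)
Growth factor: (1 + 0.07/1)^2 = 1.144900
A = $6,500.00 × 1.144900
A = $7,441.85

A = P(1 + r/n)^(nt) = $7,441.85


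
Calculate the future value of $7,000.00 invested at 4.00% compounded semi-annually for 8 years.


Compound interest formula: A = P(1 + r/n)^(nt)
A = $7,000.00 × (1 + 0.04/2)^(2 × 8)
Growth factor: (1 + 0.04/2)^16 = 1.372786
A = $7,000.00 × 1.372786
A = $9,609.50

A = P(1 + r/n)^(nt) = $9,609.50


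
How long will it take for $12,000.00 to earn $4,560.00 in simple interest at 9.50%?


Rearrange the simple interest formula for t:
I = P × r × t  ⇒  t = I / (P × r)
t = $4,560.00 / ($12,000.00 × 0.095)
t = 4

t = I/(P×r) = 4 years


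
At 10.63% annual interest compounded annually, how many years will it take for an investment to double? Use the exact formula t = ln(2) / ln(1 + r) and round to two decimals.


Doubling condition: (1 + r)^t = 2
Take ln of both sides: t × ln(1 + r) = ln(2)
t = ln(2) / ln(1 + r)
t = 0.693147 / 0.101021
t = 6.86

t = ln(2) / ln(1 + r) = 6.86 years


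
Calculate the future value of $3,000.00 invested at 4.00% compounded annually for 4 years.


Compound interest formula: A = P(1 + r/n)^(nt)
A = $3,000.00 × (1 + 0.04/1)^(1 × 4)
Growth factor: (1 + 0.04/1)^4 = 1.169859
A = $3,000.00 × 1.169859
A = $3,509.58

A = P(1 + r/n)^(nt) = $3,509.58


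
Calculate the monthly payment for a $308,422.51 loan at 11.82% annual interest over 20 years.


Loan payment formula: PMT = PV × r / (1 − (1 + r)^(−n))
Monthly rate r = 0.1182/12 = 0.00985, n = 240 months
Denominator: 1 − (1 + 0.1182/12)^(−240) = 0.904863
PMT = $308,422.51 × (0.1182/12) / 0.904863
PMT = $3,357.37 per month

PMT = PV × r / (1-(1+r)^(-n)) = $3,357.37/month


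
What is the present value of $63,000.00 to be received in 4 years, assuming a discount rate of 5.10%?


Present value formula: PV = FV / (1 + r)^t
PV = $63,000.00 / (1 + 0.051)^4
PV = $63,000.00 / 1.2201434
PV = $51,633.28

PV = FV / (1 + r)^t = $51,633.28


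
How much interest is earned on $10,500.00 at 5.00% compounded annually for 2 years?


Compound interest earned = final amount − principal.
A = P(1 + r/n)^(nt) = $10,500.00 × (1 + 0.05/1)^(1 × 2) = $11,576.25
Interest = A − P = $11,576.25 − $10,500.00 = $1,076.25

Interest = A - P = $1,076.25


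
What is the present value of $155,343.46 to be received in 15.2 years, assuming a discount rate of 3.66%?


Present value formula: PV = FV / (1 + r)^t
PV = $155,343.46 / (1 + 0.0366)^15.2
PV = $155,343.46 / 1.726992
PV = $89,950.31

PV = FV / (1 + r)^t = $89,950.31


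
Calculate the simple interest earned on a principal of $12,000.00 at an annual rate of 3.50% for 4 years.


Simple interest formula: I = P × r × t
I = $12,000.00 × 0.035 × 4
I = $1,680.00

I = P × r × t = $1,680.00


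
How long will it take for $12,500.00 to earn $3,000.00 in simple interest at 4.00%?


Rearrange the simple interest formula for t:
I = P × r × t  ⇒  t = I / (P × r)
t = $3,000.00 / ($12,500.00 × 0.04)
t = 6

t = I/(P×r) = 6 years


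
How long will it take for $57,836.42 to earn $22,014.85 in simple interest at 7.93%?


Rearrange the simple interest formula for t:
I = P × r × t  ⇒  t = I / (P × r)
t = $22,014.85 / ($57,836.42 × 0.0793)
t = 4.8

t = I/(P×r) = 4.8 years


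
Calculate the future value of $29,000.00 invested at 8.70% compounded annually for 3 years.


Compound interest formula: A = P(1 + r/n)^(nt)
A = $29,000.00 × (1 + 0.087/1)^(1 × 3)
Growth factor: (1 + 0.087/1)^3 = 1.2843655
A = $29,000.00 × 1.2843655
A = $37,246.60

A = P(1 + r/n)^(nt) = $37,246.60


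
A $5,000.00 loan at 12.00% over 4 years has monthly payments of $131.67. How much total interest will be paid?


Total paid over the life of the loan = PMT × n.
Total paid = $131.67 × 48 = $6,320.16
Total interest = total paid − principal = $6,320.16 − $5,000.00 = $1,320.16

Total interest = (PMT × n) - PV = $1,320.16


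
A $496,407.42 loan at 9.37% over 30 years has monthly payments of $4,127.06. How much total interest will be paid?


Total paid over the life of the loan = PMT × n.
Total paid = $4,127.06 × 360 = $1,485,741.60
Total interest = total paid − principal = $1,485,741.60 − $496,407.42 = $989,334.18

Total interest = (PMT × n) - PV = $989,334.18


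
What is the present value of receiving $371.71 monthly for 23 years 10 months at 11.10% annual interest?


Present value of an ordinary annuity: PV = PMT × (1 − (1 + r)^(−n)) / r
Monthly rate r = 0.111/12 = 0.00925, n = 286
PV = $371.71 × (1 − (1 + 0.111/12)^(−286)) / (0.111/12)
PV = $371.71 × 100.341821
PV = $37,298.06

PV = PMT × (1-(1+r)^(-n))/r = $37,298.06


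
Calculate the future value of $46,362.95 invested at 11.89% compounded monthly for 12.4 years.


Compound interest formula: A = P(1 + r/n)^(nt)
A = $46,362.95 × (1 + 0.1189/12)^(12 × 12.4)
Growth factor: (1 + 0.1189/12)^148.8 = 4.3366565
A = $46,362.95 × 4.3366565
A = $201,060.19

A = P(1 + r/n)^(nt) = $201,060.19


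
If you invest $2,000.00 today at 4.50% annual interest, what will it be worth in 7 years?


Future value formula: FV = PV × (1 + r)^t
FV = $2,000.00 × (1 + 0.045)^7
FV = $2,000.00 × 1.360862
FV = $2,721.72

FV = PV × (1 + r)^t = $2,721.72


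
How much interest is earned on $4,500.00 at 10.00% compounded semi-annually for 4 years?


Compound interest earned = final amount − principal.
A = P(1 + r/n)^(nt) = $4,500.00 × (1 + 0.1/2)^(2 × 4) = $6,648.55
Interest = A − P = $6,648.55 − $4,500.00 = $2,148.55

Interest = A - P = $2,148.55


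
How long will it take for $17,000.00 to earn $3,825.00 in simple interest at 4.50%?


Rearrange the simple interest formula for t:
I = P × r × t  ⇒  t = I / (P × r)
t = $3,825.00 / ($17,000.00 × 0.045)
t = 5

t = I/(P×r) = 5 years


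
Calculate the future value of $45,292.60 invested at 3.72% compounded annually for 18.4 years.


Compound interest formula: A = P(1 + r/n)^(nt)
A = $45,292.60 × (1 + 0.0372/1)^(1 × 18.4)
Growth factor: (1 + 0.0372/1)^18.4 = 1.9582591
A = $45,292.60 × 1.9582591
A = $88,694.65

A = P(1 + r/n)^(nt) = $88,694.65


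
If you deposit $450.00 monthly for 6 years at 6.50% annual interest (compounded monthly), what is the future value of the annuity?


Future value of an ordinary annuity: FV = PMT × ((1 + r)^n − 1) / r
Monthly rate r = 0.065/12 ≈ 0.00541667, n = 72
FV = $450.00 × ((1 + 0.065/12)^72 − 1) / (0.065/12)
FV = $450.00 × 87.771168
FV = $39,497.03

FV = PMT × ((1+r)^n - 1)/r = $39,497.03


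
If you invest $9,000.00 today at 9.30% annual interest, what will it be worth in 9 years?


Future value formula: FV = PV × (1 + r)^t
FV = $9,000.00 × (1 + 0.093)^9
FV = $9,000.00 × 2.226289
FV = $20,036.60

FV = PV × (1 + r)^t = $20,036.60


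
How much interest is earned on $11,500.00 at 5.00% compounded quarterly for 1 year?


Compound interest earned = final amount − principal.
A = P(1 + r/n)^(nt) = $11,500.00 × (1 + 0.05/4)^(4 × 1) = $12,085.87
Interest = A − P = $12,085.87 − $11,500.00 = $585.87

Interest = A - P = $585.87


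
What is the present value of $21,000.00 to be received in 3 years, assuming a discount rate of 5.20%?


Present value formula: PV = FV / (1 + r)^t
PV = $21,000.00 / (1 + 0.052)^3
PV = $21,000.00 / 1.164253
PV = $18,037.32

PV = FV / (1 + r)^t = $18,037.32


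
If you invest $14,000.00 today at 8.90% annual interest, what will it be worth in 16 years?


Future value formula: FV = PV × (1 + r)^t
FV = $14,000.00 × (1 + 0.089)^16
FV = $14,000.00 × 3.9124255
FV = $54,773.96

FV = PV × (1 + r)^t = $54,773.96


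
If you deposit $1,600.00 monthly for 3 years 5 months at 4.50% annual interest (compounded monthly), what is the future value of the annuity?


Future value of an ordinary annuity: FV = PMT × ((1 + r)^n − 1) / r
Monthly rate r = 0.045/12 = 0.00375, n = 41
FV = $1,600.00 × ((1 + 0.045/12)^41 − 1) / (0.045/12)
FV = $1,600.00 × 44.230398
FV = $70,768.64

FV = PMT × ((1+r)^n - 1)/r = $70,768.64


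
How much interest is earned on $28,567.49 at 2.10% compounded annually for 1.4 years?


Compound interest earned = final amount − principal.
A = P(1 + r/n)^(nt) = $28,567.49 × (1 + 0.021/1)^(1 × 1.4) = $29,410.89
Interest = A − P = $29,410.89 − $28,567.49 = $843.40

Interest = A - P = $843.40


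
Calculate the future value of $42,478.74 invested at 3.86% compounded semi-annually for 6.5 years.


Compound interest formula: A = P(1 + r/n)^(nt)
A = $42,478.74 × (1 + 0.0386/2)^(2 × 6.5)
Growth factor: (1 + 0.0386/2)^13 = 1.28211303
A = $42,478.74 × 1.28211303
A = $54,462.55

A = P(1 + r/n)^(nt) = $54,462.55


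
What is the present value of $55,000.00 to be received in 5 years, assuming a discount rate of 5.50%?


Present value formula: PV = FV / (1 + r)^t
PV = $55,000.00 / (1 + 0.055)^5
PV = $55,000.00 / 1.306960
PV = $42,082.39

PV = FV / (1 + r)^t = $42,082.39


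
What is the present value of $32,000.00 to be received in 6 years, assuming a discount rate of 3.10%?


Present value formula: PV = FV / (1 + r)^t
PV = $32,000.00 / (1 + 0.031)^6
PV = $32,000.00 / 1.201025
PV = $26,643.91

PV = FV / (1 + r)^t = $26,643.91


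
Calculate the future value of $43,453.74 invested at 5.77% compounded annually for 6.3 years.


Compound interest formula: A = P(1 + r/n)^(nt)
A = $43,453.74 × (1 + 0.0577/1)^(1 × 6.3)
Growth factor: (1 + 0.0577/1)^6.3 = 1.423914
A = $43,453.74 × 1.423914
A = $61,874.39

A = P(1 + r/n)^(nt) = $61,874.39


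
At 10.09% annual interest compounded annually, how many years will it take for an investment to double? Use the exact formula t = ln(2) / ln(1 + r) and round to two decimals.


Doubling condition: (1 + r)^t = 2
Take ln of both sides: t × ln(1 + r) = ln(2)
t = ln(2) / ln(1 + r)
t = 0.693147 / 0.096128
t = 7.21

t = ln(2) / ln(1 + r) = 7.21 years


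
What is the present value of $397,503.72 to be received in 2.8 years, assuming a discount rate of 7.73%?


Present value formula: PV = FV / (1 + r)^t
PV = $397,503.72 / (1 + 0.0773)^2.8
PV = $397,503.72 / 1.23180694
PV = $322,699.69

PV = FV / (1 + r)^t = $322,699.69


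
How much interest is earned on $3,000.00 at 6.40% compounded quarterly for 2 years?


Compound interest earned = final amount − principal.
A = P(1 + r/n)^(nt) = $3,000.00 × (1 + 0.064/4)^(4 × 2) = $3,406.21
Interest = A − P = $3,406.21 − $3,000.00 = $406.21

Interest = A - P = $406.21


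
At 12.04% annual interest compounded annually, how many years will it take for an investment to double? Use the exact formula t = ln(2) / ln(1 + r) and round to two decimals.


Doubling condition: (1 + r)^t = 2
Take ln of both sides: t × ln(1 + r) = ln(2)
t = ln(2) / ln(1 + r)
t = 0.693147 / 0.113686
t = 6.10

t = ln(2) / ln(1 + r) = 6.10 years


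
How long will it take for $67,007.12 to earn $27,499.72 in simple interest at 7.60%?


Rearrange the simple interest formula for t:
I = P × r × t  ⇒  t = I / (P × r)
t = $27,499.72 / ($67,007.12 × 0.076)
t = 5.4

t = I/(P×r) = 5.4 years


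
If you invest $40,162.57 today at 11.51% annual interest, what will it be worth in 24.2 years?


Future value formula: FV = PV × (1 + r)^t
FV = $40,162.57 × (1 + 0.1151)^24.2
FV = $40,162.57 × 13.96350172
FV = $560,810.12

FV = PV × (1 + r)^t = $560,810.12


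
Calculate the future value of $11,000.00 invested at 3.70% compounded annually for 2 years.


Compound interest formula: A = P(1 + r/n)^(nt)
A = $11,000.00 × (1 + 0.037/1)^(1 × 2)
Growth factor: (1 + 0.037/1)^2 = 1.075369
A = $11,000.00 × 1.075369
A = $11,829.06

A = P(1 + r/n)^(nt) = $11,829.06


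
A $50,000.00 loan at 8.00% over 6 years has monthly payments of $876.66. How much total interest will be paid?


Total paid over the life of the loan = PMT × n.
Total paid = $876.66 × 72 = $63,119.52
Total interest = total paid − principal = $63,119.52 − $50,000.00 = $13,119.52

Total interest = (PMT × n) - PV = $13,119.52


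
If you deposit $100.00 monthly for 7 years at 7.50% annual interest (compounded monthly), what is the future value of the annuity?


Future value of an ordinary annuity: FV = PMT × ((1 + r)^n − 1) / r
Monthly rate r = 0.075/12 = 0.00625, n = 84
FV = $100.00 × ((1 + 0.075/12)^84 − 1) / (0.075/12)
FV = $100.00 × 110.031871
FV = $11,003.19

FV = PMT × ((1+r)^n - 1)/r = $11,003.19


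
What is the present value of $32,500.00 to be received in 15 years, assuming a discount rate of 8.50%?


Present value formula: PV = FV / (1 + r)^t
PV = $32,500.00 / (1 + 0.085)^15
PV = $32,500.00 / 3.399743
PV = $9,559.55

PV = FV / (1 + r)^t = $9,559.55


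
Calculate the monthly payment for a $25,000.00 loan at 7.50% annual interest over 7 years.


Loan payment formula: PMT = PV × r / (1 − (1 + r)^(−n))
Monthly rate r = 0.075/12 = 0.00625, n = 84 months
Denominator: 1 − (1 + 0.075/12)^(−84) = 0.407477
PMT = $25,000.00 × (0.075/12) / 0.407477
PMT = $383.46 per month

PMT = PV × r / (1-(1+r)^(-n)) = $383.46/month


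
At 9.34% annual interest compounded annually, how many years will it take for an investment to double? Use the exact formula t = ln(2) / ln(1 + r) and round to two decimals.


Doubling condition: (1 + r)^t = 2
Take ln of both sides: t × ln(1 + r) = ln(2)
t = ln(2) / ln(1 + r)
t = 0.693147 / 0.089292
t = 7.76

t = ln(2) / ln(1 + r) = 7.76 years


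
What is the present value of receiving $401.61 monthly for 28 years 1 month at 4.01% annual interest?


Present value of an ordinary annuity: PV = PMT × (1 − (1 + r)^(−n)) / r
Monthly rate r = 0.0401/12 ≈ 0.00334167, n = 337
PV = $401.61 × (1 − (1 + 0.0401/12)^(−337)) / (0.0401/12)
PV = $401.61 × 202.027506
PV = $81,136.27

PV = PMT × (1-(1+r)^(-n))/r = $81,136.27


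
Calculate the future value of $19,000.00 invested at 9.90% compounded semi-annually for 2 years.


Compound interest formula: A = P(1 + r/n)^(nt)
A = $19,000.00 × (1 + 0.099/2)^(2 × 2)
Growth factor: (1 + 0.099/2)^4 = 1.2131927
A = $19,000.00 × 1.2131927
A = $23,050.66

A = P(1 + r/n)^(nt) = $23,050.66


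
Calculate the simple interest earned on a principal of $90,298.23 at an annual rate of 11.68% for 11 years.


Simple interest formula: I = P × r × t
I = $90,298.23 × 0.1168 × 11
I = $116,015.17

I = P × r × t = $116,015.17


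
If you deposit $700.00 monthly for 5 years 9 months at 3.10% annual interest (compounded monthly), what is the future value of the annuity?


Future value of an ordinary annuity: FV = PMT × ((1 + r)^n − 1) / r
Monthly rate r = 0.031/12 ≈ 0.00258333, n = 69
FV = $700.00 × ((1 + 0.031/12)^69 − 1) / (0.031/12)
FV = $700.00 × 75.425576
FV = $52,797.90

FV = PMT × ((1+r)^n - 1)/r = $52,797.90


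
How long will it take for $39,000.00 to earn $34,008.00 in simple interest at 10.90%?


Rearrange the simple interest formula for t:
I = P × r × t  ⇒  t = I / (P × r)
t = $34,008.00 / ($39,000.00 × 0.109)
t = 8

t = I/(P×r) = 8 years


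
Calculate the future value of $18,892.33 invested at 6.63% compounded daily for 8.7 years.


Compound interest formula: A = P(1 + r/n)^(nt)
A = $18,892.33 × (1 + 0.0663/365)^(365 × 8.7)
Growth factor: (1 + 0.0663/365)^3175.5 = 1.780257
A = $18,892.33 × 1.780257
A = $33,633.20

A = P(1 + r/n)^(nt) = $33,633.20


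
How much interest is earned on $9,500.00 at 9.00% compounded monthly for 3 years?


Compound interest earned = final amount − principal.
A = P(1 + r/n)^(nt) = $9,500.00 × (1 + 0.09/12)^(12 × 3) = $12,432.13
Interest = A − P = $12,432.13 − $9,500.00 = $2,932.13

Interest = A - P = $2,932.13


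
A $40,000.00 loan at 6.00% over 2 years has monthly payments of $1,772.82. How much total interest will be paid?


Total paid over the life of the loan = PMT × n.
Total paid = $1,772.82 × 24 = $42,547.68
Total interest = total paid − principal = $42,547.68 − $40,000.00 = $2,547.68

Total interest = (PMT × n) - PV = $2,547.68


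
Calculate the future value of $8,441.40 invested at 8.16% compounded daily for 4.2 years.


Compound interest formula: A = P(1 + r/n)^(nt)
A = $8,441.40 × (1 + 0.0816/365)^(365 × 4.2)
Growth factor: (1 + 0.0816/365)^1533 = 1.408720
A = $8,441.40 × 1.408720
A = $11,891.57

A = P(1 + r/n)^(nt) = $11,891.57


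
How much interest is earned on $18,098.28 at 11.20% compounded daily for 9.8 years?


Compound interest earned = final amount − principal.
A = P(1 + r/n)^(nt) = $18,098.28 × (1 + 0.112/365)^(365 × 9.8) = $54,230.77
Interest = A − P = $54,230.77 − $18,098.28 = $36,132.49

Interest = A - P = $36,132.49


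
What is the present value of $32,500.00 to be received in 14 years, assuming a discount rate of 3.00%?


Present value formula: PV = FV / (1 + r)^t
PV = $32,500.00 / (1 + 0.03)^14
PV = $32,500.00 / 1.5125897
PV = $21,486.33

PV = FV / (1 + r)^t = $21,486.33


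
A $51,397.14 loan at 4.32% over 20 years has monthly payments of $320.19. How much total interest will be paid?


Total paid over the life of the loan = PMT × n.
Total paid = $320.19 × 240 = $76,845.60
Total interest = total paid − principal = $76,845.60 − $51,397.14 = $25,448.46

Total interest = (PMT × n) - PV = $25,448.46


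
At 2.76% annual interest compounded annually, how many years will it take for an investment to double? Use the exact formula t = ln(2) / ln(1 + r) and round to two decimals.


Doubling condition: (1 + r)^t = 2
Take ln of both sides: t × ln(1 + r) = ln(2)
t = ln(2) / ln(1 + r)
t = 0.693147 / 0.027226
t = 25.46

t = ln(2) / ln(1 + r) = 25.46 years


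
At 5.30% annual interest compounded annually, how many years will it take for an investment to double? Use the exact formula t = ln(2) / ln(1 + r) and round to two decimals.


Doubling condition: (1 + r)^t = 2
Take ln of both sides: t × ln(1 + r) = ln(2)
t = ln(2) / ln(1 + r)
t = 0.693147 / 0.051643
t = 13.42

t = ln(2) / ln(1 + r) = 13.42 years


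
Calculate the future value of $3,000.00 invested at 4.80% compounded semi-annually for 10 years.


Compound interest formula: A = P(1 + r/n)^(nt)
A = $3,000.00 × (1 + 0.048/2)^(2 × 10)
Growth factor: (1 + 0.048/2)^20 = 1.606938
A = $3,000.00 × 1.606938
A = $4,820.81

A = P(1 + r/n)^(nt) = $4,820.81


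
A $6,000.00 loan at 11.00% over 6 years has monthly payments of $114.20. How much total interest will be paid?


Total paid over the life of the loan = PMT × n.
Total paid = $114.20 × 72 = $8,222.40
Total interest = total paid − principal = $8,222.40 − $6,000.00 = $2,222.40

Total interest = (PMT × n) - PV = $2,222.40


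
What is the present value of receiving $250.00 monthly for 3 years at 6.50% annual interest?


Present value of an ordinary annuity: PV = PMT × (1 − (1 + r)^(−n)) / r
Monthly rate r = 0.065/12 ≈ 0.00541667, n = 36
PV = $250.00 × (1 − (1 + 0.065/12)^(−36)) / (0.065/12)
PV = $250.00 × 32.627489
PV = $8,156.87

PV = PMT × (1-(1+r)^(-n))/r = $8,156.87


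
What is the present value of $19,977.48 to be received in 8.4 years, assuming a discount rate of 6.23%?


Present value formula: PV = FV / (1 + r)^t
PV = $19,977.48 / (1 + 0.0623)^8.4
PV = $19,977.48 / 1.661408
PV = $12,024.43

PV = FV / (1 + r)^t = $12,024.43


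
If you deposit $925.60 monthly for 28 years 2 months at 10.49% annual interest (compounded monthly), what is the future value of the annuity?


Future value of an ordinary annuity: FV = PMT × ((1 + r)^n − 1) / r
Monthly rate r = 0.1049/12 ≈ 0.00874167, n = 338
FV = $925.60 × ((1 + 0.1049/12)^338 − 1) / (0.1049/12)
FV = $925.60 × 2053.470337
FV = $1,900,692.14

FV = PMT × ((1+r)^n - 1)/r = $1,900,692.14


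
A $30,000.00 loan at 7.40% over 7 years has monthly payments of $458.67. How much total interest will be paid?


Total paid over the life of the loan = PMT × n.
Total paid = $458.67 × 84 = $38,528.28
Total interest = total paid − principal = $38,528.28 − $30,000.00 = $8,528.28

Total interest = (PMT × n) - PV = $8,528.28


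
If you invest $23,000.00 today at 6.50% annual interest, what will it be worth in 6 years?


Future value formula: FV = PV × (1 + r)^t
FV = $23,000.00 × (1 + 0.065)^6
FV = $23,000.00 × 1.459142
FV = $33,560.27

FV = PV × (1 + r)^t = $33,560.27


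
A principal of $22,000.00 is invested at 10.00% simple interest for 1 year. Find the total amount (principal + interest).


Total amount formula: A = P(1 + rt) = P + P·r·t
Interest: I = P × r × t = $22,000.00 × 0.1 × 1 = $2,200.00
A = P + I = $22,000.00 + $2,200.00 = $24,200.00

A = P + I = P(1 + rt) = $24,200.00


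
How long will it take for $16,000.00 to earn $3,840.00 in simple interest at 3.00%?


Rearrange the simple interest formula for t:
I = P × r × t  ⇒  t = I / (P × r)
t = $3,840.00 / ($16,000.00 × 0.03)
t = 8

t = I/(P×r) = 8 years


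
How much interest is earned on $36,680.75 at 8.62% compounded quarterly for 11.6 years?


Compound interest earned = final amount − principal.
A = P(1 + r/n)^(nt) = $36,680.75 × (1 + 0.0862/4)^(4 × 11.6) = $98,647.24
Interest = A − P = $98,647.24 − $36,680.75 = $61,966.49

Interest = A - P = $61,966.49


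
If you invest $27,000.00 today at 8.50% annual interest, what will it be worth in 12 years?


Future value formula: FV = PV × (1 + r)^t
FV = $27,000.00 × (1 + 0.085)^12
FV = $27,000.00 × 2.6616862
FV = $71,865.53

FV = PV × (1 + r)^t = $71,865.53


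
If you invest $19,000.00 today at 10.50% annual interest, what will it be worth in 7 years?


Future value formula: FV = PV × (1 + r)^t
FV = $19,000.00 × (1 + 0.105)^7
FV = $19,000.00 × 2.0115737
FV = $38,219.90

FV = PV × (1 + r)^t = $38,219.90


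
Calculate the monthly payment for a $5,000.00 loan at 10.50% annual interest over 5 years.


Loan payment formula: PMT = PV × r / (1 − (1 + r)^(−n))
Monthly rate r = 0.105/12 = 0.00875, n = 60 months
Denominator: 1 − (1 + 0.105/12)^(−60) = 0.407092
PMT = $5,000.00 × (0.105/12) / 0.407092
PMT = $107.47 per month

PMT = PV × r / (1-(1+r)^(-n)) = $107.47/month


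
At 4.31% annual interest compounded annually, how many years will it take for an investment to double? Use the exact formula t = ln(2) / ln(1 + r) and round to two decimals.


Doubling condition: (1 + r)^t = 2
Take ln of both sides: t × ln(1 + r) = ln(2)
t = ln(2) / ln(1 + r)
t = 0.693147 / 0.042197
t = 16.43

t = ln(2) / ln(1 + r) = 16.43 years


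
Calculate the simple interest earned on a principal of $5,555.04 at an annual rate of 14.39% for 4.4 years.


Simple interest formula: I = P × r × t
I = $5,555.04 × 0.1439 × 4.4
I = $3,517.23

I = P × r × t = $3,517.23


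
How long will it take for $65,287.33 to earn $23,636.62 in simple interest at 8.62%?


Rearrange the simple interest formula for t:
I = P × r × t  ⇒  t = I / (P × r)
t = $23,636.62 / ($65,287.33 × 0.0862)
t = 4.2

t = I/(P×r) = 4.2 years


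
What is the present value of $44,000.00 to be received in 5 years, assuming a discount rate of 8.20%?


Present value formula: PV = FV / (1 + r)^t
PV = $44,000.00 / (1 + 0.082)^5
PV = $44,000.00 / 1.4829834
PV = $29,669.92

PV = FV / (1 + r)^t = $29,669.92


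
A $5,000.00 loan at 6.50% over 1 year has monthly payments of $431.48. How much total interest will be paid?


Total paid over the life of the loan = PMT × n.
Total paid = $431.48 × 12 = $5,177.76
Total interest = total paid − principal = $5,177.76 − $5,000.00 = $177.76

Total interest = (PMT × n) - PV = $177.76


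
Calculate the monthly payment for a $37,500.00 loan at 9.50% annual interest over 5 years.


Loan payment formula: PMT = PV × r / (1 − (1 + r)^(−n))
Monthly rate r = 0.095/12 ≈ 0.00791667, n = 60 months
Denominator: 1 − (1 + 0.095/12)^(−60) = 0.376951
PMT = $37,500.00 × (0.095/12) / 0.376951
PMT = $787.57 per month

PMT = PV × r / (1-(1+r)^(-n)) = $787.57/month


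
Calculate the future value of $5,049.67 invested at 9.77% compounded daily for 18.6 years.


Compound interest formula: A = P(1 + r/n)^(nt)
A = $5,049.67 × (1 + 0.0977/365)^(365 × 18.6)
Growth factor: (1 + 0.0977/365)^6789 = 6.153228
A = $5,049.67 × 6.153228
A = $31,071.77

A = P(1 + r/n)^(nt) = $31,071.77


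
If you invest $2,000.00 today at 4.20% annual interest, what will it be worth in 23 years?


Future value formula: FV = PV × (1 + r)^t
FV = $2,000.00 × (1 + 0.042)^23
FV = $2,000.00 × 2.576069
FV = $5,152.14

FV = PV × (1 + r)^t = $5,152.14


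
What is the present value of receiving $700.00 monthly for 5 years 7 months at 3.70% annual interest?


Present value of an ordinary annuity: PV = PMT × (1 − (1 + r)^(−n)) / r
Monthly rate r = 0.037/12 ≈ 0.00308333, n = 67
PV = $700.00 × (1 − (1 + 0.037/12)^(−67)) / (0.037/12)
PV = $700.00 × 60.448531
PV = $42,313.97

PV = PMT × (1-(1+r)^(-n))/r = $42,313.97


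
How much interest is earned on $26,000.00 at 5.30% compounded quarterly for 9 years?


Compound interest earned = final amount − principal.
A = P(1 + r/n)^(nt) = $26,000.00 × (1 + 0.053/4)^(4 × 9) = $41,761.05
Interest = A − P = $41,761.05 − $26,000.00 = $15,761.05

Interest = A - P = $15,761.05


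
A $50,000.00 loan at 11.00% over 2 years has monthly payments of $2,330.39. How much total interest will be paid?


Total paid over the life of the loan = PMT × n.
Total paid = $2,330.39 × 24 = $55,929.36
Total interest = total paid − principal = $55,929.36 − $50,000.00 = $5,929.36

Total interest = (PMT × n) - PV = $5,929.36


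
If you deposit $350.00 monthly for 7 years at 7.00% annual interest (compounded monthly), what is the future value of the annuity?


Future value of an ordinary annuity: FV = PMT × ((1 + r)^n − 1) / r
Monthly rate r = 0.07/12 ≈ 0.00583333, n = 84
FV = $350.00 × ((1 + 0.07/12)^84 − 1) / (0.07/12)
FV = $350.00 × 107.998981
FV = $37,799.64

FV = PMT × ((1+r)^n - 1)/r = $37,799.64


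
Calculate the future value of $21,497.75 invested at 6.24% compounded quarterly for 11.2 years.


Compound interest formula: A = P(1 + r/n)^(nt)
A = $21,497.75 × (1 + 0.0624/4)^(4 × 11.2)
Growth factor: (1 + 0.0624/4)^44.8 = 2.0006753
A = $21,497.75 × 2.0006753
A = $43,010.02

A = P(1 + r/n)^(nt) = $43,010.02


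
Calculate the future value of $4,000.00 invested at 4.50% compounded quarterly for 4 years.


Compound interest formula: A = P(1 + r/n)^(nt)
A = $4,000.00 × (1 + 0.045/4)^(4 × 4)
Growth factor: (1 + 0.045/4)^16 = 1.196015
A = $4,000.00 × 1.196015
A = $4,784.06

A = P(1 + r/n)^(nt) = $4,784.06


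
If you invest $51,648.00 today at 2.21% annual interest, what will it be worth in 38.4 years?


Future value formula: FV = PV × (1 + r)^t
FV = $51,648.00 × (1 + 0.0221)^38.4
FV = $51,648.00 × 2.314974
FV = $119,563.78

FV = PV × (1 + r)^t = $119,563.78


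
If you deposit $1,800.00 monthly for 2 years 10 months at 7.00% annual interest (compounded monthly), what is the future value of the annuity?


Future value of an ordinary annuity: FV = PMT × ((1 + r)^n − 1) / r
Monthly rate r = 0.07/12 ≈ 0.00583333, n = 34
FV = $1,800.00 × ((1 + 0.07/12)^34 − 1) / (0.07/12)
FV = $1,800.00 × 37.485659
FV = $67,474.19

FV = PMT × ((1+r)^n - 1)/r = $67,474.19
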